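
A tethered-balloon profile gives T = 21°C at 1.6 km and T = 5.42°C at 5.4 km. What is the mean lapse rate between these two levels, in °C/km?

4.1°C/km

Γ = −ΔT/Δz = (21 − 5.42) / (5400 − 1600) m
  = 15.58°C / 3.8 km = 4.1°C/km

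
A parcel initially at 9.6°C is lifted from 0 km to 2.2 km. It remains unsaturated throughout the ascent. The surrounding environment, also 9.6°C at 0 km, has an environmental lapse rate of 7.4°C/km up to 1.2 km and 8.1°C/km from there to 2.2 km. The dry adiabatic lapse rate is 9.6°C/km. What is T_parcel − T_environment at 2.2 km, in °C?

-4.14°C (parcel cooler than environment)

Parcel:
  Dry to 2200 m: -9.6 × 2.2 km = -21.12°C, so T = -11.52°C.
Environment:
  Environment, lower layer to 1200 m: -7.4 × 1.2 km = -8.88°C, so T = 0.72°C.
  Environment, upper layer to 2200 m: -8.1 × 1 km = -8.1°C, so T = -7.38°C.
T_parcel − T_env = -11.52 − (-7.38) = -4.14°C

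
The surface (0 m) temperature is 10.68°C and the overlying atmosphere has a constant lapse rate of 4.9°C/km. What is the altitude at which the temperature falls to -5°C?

3200 m

Height above start = (10.68 − (-5)) / 4.9 = 3.2 km
Altitude = 0 m + 3200 m = 3200 m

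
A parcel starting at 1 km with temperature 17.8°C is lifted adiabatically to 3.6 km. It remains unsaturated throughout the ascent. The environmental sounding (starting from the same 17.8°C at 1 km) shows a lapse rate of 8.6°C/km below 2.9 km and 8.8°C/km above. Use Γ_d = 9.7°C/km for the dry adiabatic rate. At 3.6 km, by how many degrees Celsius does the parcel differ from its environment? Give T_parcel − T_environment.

-2.72°C (parcel cooler than environment)

Parcel:
  Dry to 3600 m: -9.7 × 2.6 km = -25.22°C, so T = -7.42°C.
Environment:
  Environment, lower layer to 2900 m: -8.6 × 1.9 km = -16.34°C, so T = 1.46°C.
  Environment, upper layer to 3600 m: -8.8 × 0.7 km = -6.16°C, so T = -4.7°C.
T_parcel − T_env = -7.42 − (-4.7) = -2.72°C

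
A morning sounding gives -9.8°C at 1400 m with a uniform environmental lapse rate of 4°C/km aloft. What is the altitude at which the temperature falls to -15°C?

2700 m

Height above start = (-9.8 − (-15)) / 4 = 1.3 km
Altitude = 1400 m + 1300 m = 2700 m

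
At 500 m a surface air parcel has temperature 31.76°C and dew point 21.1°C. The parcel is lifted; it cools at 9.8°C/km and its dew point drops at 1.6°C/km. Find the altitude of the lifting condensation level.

T and T_d converge at 9.8 − 1.6 = 8.2°C per km
Height above start = (31.76 − 21.1) / 8.2 = 1.3 km
LCL altitude = 500 m + 1300 m = 1800 m

1800 m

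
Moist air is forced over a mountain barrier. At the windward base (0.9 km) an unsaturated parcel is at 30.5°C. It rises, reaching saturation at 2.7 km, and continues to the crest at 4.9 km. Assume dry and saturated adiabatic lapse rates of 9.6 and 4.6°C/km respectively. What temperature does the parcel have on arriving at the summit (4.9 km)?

900 → 2700 m (dry, 9.6°C/km): ΔT = -9.6 × 1.8 = -17.28°C → T = 13.22°C
2700 → 4900 m (saturated, 4.6°C/km): ΔT = -4.6 × 2.2 = -10.12°C → T = 3.1°C

3.1°C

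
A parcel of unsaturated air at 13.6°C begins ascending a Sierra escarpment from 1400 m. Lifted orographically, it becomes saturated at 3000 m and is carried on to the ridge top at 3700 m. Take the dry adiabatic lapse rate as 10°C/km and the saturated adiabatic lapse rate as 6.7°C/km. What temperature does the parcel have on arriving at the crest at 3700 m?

-7.09°C

1400–3000 m, dry: Δz = 1.6 km ⇒ ΔT = -16°C; T = -2.4°C
3000–3700 m, saturated: Δz = 0.7 km ⇒ ΔT = -4.69°C; T = -7.09°C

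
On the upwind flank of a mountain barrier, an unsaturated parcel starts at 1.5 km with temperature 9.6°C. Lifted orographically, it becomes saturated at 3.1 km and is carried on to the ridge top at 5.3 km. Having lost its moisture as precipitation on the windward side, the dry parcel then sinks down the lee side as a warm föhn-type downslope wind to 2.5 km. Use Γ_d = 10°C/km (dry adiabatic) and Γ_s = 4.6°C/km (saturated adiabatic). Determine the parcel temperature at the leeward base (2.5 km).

11.48°C

From 1500 m to 3100 m (dry): cools by 10 × 1.6 = 16°C, giving -6.4°C.
From 3100 m to 5300 m (saturated): cools by 4.6 × 2.2 = 10.12°C, giving -16.52°C.
From 5300 m to 2500 m (dry descent): warms by 10 × 2.8 = 28°C, giving 11.48°C.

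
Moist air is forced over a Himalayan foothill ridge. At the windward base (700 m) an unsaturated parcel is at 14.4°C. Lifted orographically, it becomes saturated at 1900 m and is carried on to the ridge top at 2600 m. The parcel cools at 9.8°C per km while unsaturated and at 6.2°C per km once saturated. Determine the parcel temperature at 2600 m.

700–1900 m, dry: Δz = 1.2 km ⇒ ΔT = -11.76°C; T = 2.64°C
1900–2600 m, saturated: Δz = 0.7 km ⇒ ΔT = -4.34°C; T = -1.7°C

-1.7°C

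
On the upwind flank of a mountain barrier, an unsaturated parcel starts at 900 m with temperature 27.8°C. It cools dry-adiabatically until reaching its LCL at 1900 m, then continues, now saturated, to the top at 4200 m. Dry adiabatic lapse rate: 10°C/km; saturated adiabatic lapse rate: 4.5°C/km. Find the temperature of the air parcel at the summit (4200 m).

7.45°C

900–1900 m, dry: Δz = 1 km ⇒ ΔT = -10°C; T = 17.8°C
1900–4200 m, saturated: Δz = 2.3 km ⇒ ΔT = -10.35°C; T = 7.45°C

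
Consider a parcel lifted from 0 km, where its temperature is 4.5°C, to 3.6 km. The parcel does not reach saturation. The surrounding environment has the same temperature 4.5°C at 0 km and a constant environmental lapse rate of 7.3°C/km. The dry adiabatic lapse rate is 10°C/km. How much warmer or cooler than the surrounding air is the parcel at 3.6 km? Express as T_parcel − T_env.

-9.72°C (parcel cooler than environment)

Parcel:
  0 → 3600 m (dry, 10°C/km): ΔT = -10 × 3.6 = -36°C → T = -31.5°C
Environment:
  0 → 3600 m (environment, 7.3°C/km): ΔT = -7.3 × 3.6 = -26.28°C → T = -21.78°C
T_parcel − T_env = -31.5 − (-21.78) = -9.72°C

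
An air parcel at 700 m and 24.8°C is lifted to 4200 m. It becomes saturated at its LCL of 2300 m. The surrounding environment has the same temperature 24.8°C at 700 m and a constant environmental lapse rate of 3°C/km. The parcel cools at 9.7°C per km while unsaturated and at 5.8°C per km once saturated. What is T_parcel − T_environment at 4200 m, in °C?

-16.04°C (parcel cooler than environment)

Parcel:
  700–2300 m, dry: Δz = 1.6 km ⇒ ΔT = -15.52°C; T = 9.28°C
  2300–4200 m, saturated: Δz = 1.9 km ⇒ ΔT = -11.02°C; T = -1.74°C
Environment:
  700–4200 m, environment: Δz = 3.5 km ⇒ ΔT = -10.5°C; T = 14.3°C
T_parcel − T_env = -1.74 − 14.3 = -16.04°C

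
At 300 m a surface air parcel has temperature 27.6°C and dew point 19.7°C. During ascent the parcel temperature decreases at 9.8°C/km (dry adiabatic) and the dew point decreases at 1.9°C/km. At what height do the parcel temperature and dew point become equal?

T and T_d converge at 9.8 − 1.9 = 7.9°C per km
Height above start = (27.6 − 19.7) / 7.9 = 1 km
LCL altitude = 300 m + 1000 m = 1300 m

1300 m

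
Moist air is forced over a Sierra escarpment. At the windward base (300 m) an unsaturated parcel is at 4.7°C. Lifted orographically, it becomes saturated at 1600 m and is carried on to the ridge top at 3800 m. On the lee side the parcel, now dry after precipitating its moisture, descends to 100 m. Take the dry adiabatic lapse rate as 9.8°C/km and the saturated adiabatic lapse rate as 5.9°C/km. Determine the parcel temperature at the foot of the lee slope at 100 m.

From 300 m to 1600 m (dry): cools by 9.8 × 1.3 = 12.74°C, giving -8.04°C.
From 1600 m to 3800 m (saturated): cools by 5.9 × 2.2 = 12.98°C, giving -21.02°C.
From 3800 m to 100 m (dry descent): warms by 9.8 × 3.7 = 36.26°C, giving 15.24°C.

15.24°C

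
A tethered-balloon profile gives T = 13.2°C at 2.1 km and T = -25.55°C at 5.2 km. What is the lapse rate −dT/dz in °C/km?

Γ = −ΔT/Δz = (13.2 − (-25.55)) / (5200 − 2100) m
  = 38.75°C / 3.1 km = 12.5°C/km

12.5°C/km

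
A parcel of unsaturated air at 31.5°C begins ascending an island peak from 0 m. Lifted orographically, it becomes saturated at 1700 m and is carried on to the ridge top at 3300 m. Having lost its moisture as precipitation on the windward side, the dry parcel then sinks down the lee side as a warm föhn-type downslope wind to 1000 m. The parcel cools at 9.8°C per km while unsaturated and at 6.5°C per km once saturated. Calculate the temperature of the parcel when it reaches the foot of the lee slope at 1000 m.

0–1700 m, dry: Δz = 1.7 km ⇒ ΔT = -16.66°C; T = 14.84°C
1700–3300 m, saturated: Δz = 1.6 km ⇒ ΔT = -10.4°C; T = 4.44°C
3300–1000 m, dry descent: Δz = 2.3 km ⇒ ΔT = +22.54°C; T = 26.98°C

26.98°C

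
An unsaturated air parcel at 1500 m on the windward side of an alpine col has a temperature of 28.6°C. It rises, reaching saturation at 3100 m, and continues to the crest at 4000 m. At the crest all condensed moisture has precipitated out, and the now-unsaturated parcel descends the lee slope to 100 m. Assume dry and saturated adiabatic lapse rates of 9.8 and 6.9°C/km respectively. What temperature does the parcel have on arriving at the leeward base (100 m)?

1500 → 3100 m (dry, 9.8°C/km): ΔT = -9.8 × 1.6 = -15.68°C → T = 12.92°C
3100 → 4000 m (saturated, 6.9°C/km): ΔT = -6.9 × 0.9 = -6.21°C → T = 6.71°C
4000 → 100 m (dry descent, 9.8°C/km): ΔT = +9.8 × 3.9 = +38.22°C → T = 44.93°C

44.93°C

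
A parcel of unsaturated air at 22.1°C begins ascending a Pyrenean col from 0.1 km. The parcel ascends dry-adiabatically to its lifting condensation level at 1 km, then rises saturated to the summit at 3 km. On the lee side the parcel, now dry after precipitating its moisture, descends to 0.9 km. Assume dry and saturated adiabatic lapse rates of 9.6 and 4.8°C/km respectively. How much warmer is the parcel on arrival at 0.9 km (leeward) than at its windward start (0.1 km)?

Dry to 1000 m: -9.6 × 0.9 km = -8.64°C, so T = 13.46°C.
Saturated to 3000 m: -4.8 × 2 km = -9.6°C, so T = 3.86°C.
Dry descent to 900 m: +9.6 × 2.1 km = +20.16°C, so T = 24.02°C.
Net change vs windward start: 24.02 − 22.1 = +1.92°C

+1.92°C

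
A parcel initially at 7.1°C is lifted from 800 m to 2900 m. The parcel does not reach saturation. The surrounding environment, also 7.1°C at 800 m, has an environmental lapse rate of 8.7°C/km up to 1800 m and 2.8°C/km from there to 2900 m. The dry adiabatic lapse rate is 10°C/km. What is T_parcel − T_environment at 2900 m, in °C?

-9.22°C (parcel cooler than environment)

Parcel:
  800 → 2900 m (dry, 10°C/km): ΔT = -10 × 2.1 = -21°C → T = -13.9°C
Environment:
  800 → 1800 m (environment, lower layer, 8.7°C/km): ΔT = -8.7 × 1 = -8.7°C → T = -1.6°C
  1800 → 2900 m (environment, upper layer, 2.8°C/km): ΔT = -2.8 × 1.1 = -3.08°C → T = -4.68°C
T_parcel − T_env = -13.9 − (-4.68) = -9.22°C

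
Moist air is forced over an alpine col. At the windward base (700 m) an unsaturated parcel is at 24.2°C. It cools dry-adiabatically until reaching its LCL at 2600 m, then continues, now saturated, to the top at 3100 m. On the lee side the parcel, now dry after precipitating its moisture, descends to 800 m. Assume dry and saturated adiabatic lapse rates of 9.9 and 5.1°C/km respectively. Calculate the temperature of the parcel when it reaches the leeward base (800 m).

Dry to 2600 m: -9.9 × 1.9 km = -18.81°C, so T = 5.39°C.
Saturated to 3100 m: -5.1 × 0.5 km = -2.55°C, so T = 2.84°C.
Dry descent to 800 m: +9.9 × 2.3 km = +22.77°C, so T = 25.61°C.

25.61°C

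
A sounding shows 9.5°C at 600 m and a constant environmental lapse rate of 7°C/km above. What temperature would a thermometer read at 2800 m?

From 600 m to 2800 m (environmental): cools by 7 × 2.2 = 15.4°C, giving -5.9°C.

-5.9°C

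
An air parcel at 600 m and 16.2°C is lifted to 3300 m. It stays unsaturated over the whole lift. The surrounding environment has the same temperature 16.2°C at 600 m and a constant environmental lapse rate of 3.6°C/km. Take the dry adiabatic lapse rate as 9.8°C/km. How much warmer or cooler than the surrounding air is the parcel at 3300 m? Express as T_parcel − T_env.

-16.74°C (parcel cooler than environment)

Parcel:
  600–3300 m, dry: Δz = 2.7 km ⇒ ΔT = -26.46°C; T = -10.26°C
Environment:
  600–3300 m, environment: Δz = 2.7 km ⇒ ΔT = -9.72°C; T = 6.48°C
T_parcel − T_env = -10.26 − 6.48 = -16.74°C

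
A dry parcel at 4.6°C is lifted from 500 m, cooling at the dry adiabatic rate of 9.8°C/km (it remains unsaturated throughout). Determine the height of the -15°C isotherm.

2500 m

Height above start = (4.6 − (-15)) / 9.8 = 2 km
Altitude = 500 m + 2000 m = 2500 m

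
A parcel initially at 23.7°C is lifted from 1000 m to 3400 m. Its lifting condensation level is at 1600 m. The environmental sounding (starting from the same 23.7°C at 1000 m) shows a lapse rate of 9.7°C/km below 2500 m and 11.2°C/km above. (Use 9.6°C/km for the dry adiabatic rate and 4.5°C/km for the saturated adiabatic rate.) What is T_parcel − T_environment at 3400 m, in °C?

Parcel:
  From 1000 m to 1600 m (dry): cools by 9.6 × 0.6 = 5.76°C, giving 17.94°C.
  From 1600 m to 3400 m (saturated): cools by 4.5 × 1.8 = 8.1°C, giving 9.84°C.
Environment:
  From 1000 m to 2500 m (environment, lower layer): cools by 9.7 × 1.5 = 14.55°C, giving 9.15°C.
  From 2500 m to 3400 m (environment, upper layer): cools by 11.2 × 0.9 = 10.08°C, giving -0.93°C.
T_parcel − T_env = 9.84 − (-0.93) = +10.77°C

+10.77°C (parcel warmer than environment)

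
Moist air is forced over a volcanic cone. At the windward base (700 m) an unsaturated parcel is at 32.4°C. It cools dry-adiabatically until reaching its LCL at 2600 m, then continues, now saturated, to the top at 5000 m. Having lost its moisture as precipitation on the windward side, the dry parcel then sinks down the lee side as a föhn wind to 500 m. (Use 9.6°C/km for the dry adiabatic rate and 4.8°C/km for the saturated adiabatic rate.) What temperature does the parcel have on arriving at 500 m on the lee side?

45.84°C

700 → 2600 m (dry, 9.6°C/km): ΔT = -9.6 × 1.9 = -18.24°C → T = 14.16°C
2600 → 5000 m (saturated, 4.8°C/km): ΔT = -4.8 × 2.4 = -11.52°C → T = 2.64°C
5000 → 500 m (dry descent, 9.6°C/km): ΔT = +9.6 × 4.5 = +43.2°C → T = 45.84°C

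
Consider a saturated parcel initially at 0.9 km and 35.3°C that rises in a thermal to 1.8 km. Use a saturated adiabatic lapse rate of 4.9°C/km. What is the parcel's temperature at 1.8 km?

30.89°C

From 900 m to 1800 m (saturated adiabatic): cools by 4.9 × 0.9 = 4.41°C, giving 30.89°C.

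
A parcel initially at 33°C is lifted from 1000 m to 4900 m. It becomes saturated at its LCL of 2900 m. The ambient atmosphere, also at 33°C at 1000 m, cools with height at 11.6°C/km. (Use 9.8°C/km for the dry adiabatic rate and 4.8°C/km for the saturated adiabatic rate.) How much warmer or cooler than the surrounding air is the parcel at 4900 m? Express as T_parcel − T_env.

Parcel:
  From 1000 m to 2900 m (dry): cools by 9.8 × 1.9 = 18.62°C, giving 14.38°C.
  From 2900 m to 4900 m (saturated): cools by 4.8 × 2 = 9.6°C, giving 4.78°C.
Environment:
  From 1000 m to 4900 m (environment): cools by 11.6 × 3.9 = 45.24°C, giving -12.24°C.
T_parcel − T_env = 4.78 − (-12.24) = +17.02°C

+17.02°C (parcel warmer than environment)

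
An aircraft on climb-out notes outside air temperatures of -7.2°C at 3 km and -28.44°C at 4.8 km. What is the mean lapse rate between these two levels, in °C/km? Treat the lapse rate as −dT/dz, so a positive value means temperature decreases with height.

Γ = −ΔT/Δz = (-7.2 − (-28.44)) / (4800 − 3000) m
  = 21.24°C / 1.8 km = 11.8°C/km

11.8°C/km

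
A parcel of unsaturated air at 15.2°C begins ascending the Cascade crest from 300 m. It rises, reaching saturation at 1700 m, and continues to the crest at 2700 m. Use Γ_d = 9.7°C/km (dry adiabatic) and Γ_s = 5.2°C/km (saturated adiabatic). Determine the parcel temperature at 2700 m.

300 → 1700 m (dry, 9.7°C/km): ΔT = -9.7 × 1.4 = -13.58°C → T = 1.62°C
1700 → 2700 m (saturated, 5.2°C/km): ΔT = -5.2 × 1 = -5.2°C → T = -3.58°C

-3.58°C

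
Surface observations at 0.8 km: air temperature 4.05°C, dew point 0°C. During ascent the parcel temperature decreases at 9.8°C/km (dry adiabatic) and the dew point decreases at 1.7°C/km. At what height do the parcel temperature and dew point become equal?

T and T_d converge at 9.8 − 1.7 = 8.1°C per km
Height above start = (4.05 − 0) / 8.1 = 0.5 km
LCL altitude = 800 m + 500 m = 1300 m

1.3 km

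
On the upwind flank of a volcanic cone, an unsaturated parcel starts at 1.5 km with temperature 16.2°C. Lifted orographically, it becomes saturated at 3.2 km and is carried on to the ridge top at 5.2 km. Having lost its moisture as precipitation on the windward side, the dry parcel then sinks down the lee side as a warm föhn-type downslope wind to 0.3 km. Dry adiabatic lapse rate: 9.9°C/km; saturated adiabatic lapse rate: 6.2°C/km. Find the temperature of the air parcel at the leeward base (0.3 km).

From 1500 m to 3200 m (dry): cools by 9.9 × 1.7 = 16.83°C, giving -0.63°C.
From 3200 m to 5200 m (saturated): cools by 6.2 × 2 = 12.4°C, giving -13.03°C.
From 5200 m to 300 m (dry descent): warms by 9.9 × 4.9 = 48.51°C, giving 35.48°C.

35.48°C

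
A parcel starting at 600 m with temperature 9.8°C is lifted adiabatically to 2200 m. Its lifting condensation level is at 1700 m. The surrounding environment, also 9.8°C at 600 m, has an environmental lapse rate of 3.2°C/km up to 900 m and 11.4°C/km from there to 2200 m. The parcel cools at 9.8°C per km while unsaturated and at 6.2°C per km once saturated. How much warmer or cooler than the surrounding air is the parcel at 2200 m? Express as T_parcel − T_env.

Parcel:
  From 600 m to 1700 m (dry): cools by 9.8 × 1.1 = 10.78°C, giving -0.98°C.
  From 1700 m to 2200 m (saturated): cools by 6.2 × 0.5 = 3.1°C, giving -4.08°C.
Environment:
  From 600 m to 900 m (environment, lower layer): cools by 3.2 × 0.3 = 0.96°C, giving 8.84°C.
  From 900 m to 2200 m (environment, upper layer): cools by 11.4 × 1.3 = 14.82°C, giving -5.98°C.
T_parcel − T_env = -4.08 − (-5.98) = +1.9°C

+1.9°C (parcel warmer than environment)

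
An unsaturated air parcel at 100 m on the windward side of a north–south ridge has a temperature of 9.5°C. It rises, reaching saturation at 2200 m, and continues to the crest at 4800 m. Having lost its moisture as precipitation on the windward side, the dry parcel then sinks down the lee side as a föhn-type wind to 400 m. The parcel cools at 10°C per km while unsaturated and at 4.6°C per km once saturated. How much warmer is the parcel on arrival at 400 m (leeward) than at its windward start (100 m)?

+11.04°C

100 → 2200 m (dry, 10°C/km): ΔT = -10 × 2.1 = -21°C → T = -11.5°C
2200 → 4800 m (saturated, 4.6°C/km): ΔT = -4.6 × 2.6 = -11.96°C → T = -23.46°C
4800 → 400 m (dry descent, 10°C/km): ΔT = +10 × 4.4 = +44°C → T = 20.54°C
Net change vs windward start: 20.54 − 9.5 = +11.04°C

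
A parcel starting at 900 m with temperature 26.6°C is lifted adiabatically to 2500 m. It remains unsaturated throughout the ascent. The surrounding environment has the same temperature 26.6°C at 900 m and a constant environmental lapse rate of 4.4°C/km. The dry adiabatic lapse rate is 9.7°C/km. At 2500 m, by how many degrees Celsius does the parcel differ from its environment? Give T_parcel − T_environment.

Parcel:
  900 → 2500 m (dry, 9.7°C/km): ΔT = -9.7 × 1.6 = -15.52°C → T = 11.08°C
Environment:
  900 → 2500 m (environment, 4.4°C/km): ΔT = -4.4 × 1.6 = -7.04°C → T = 19.56°C
T_parcel − T_env = 11.08 − 19.56 = -8.48°C

-8.48°C (parcel cooler than environment)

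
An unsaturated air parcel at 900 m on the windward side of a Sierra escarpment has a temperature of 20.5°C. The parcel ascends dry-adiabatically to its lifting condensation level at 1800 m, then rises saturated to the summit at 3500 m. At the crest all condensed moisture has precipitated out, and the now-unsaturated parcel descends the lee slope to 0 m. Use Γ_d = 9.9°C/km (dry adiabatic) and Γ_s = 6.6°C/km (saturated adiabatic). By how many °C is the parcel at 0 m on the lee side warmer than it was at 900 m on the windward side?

+14.52°C

Dry to 1800 m: -9.9 × 0.9 km = -8.91°C, so T = 11.59°C.
Saturated to 3500 m: -6.6 × 1.7 km = -11.22°C, so T = 0.37°C.
Dry descent to 0 m: +9.9 × 3.5 km = +34.65°C, so T = 35.02°C.
Net change vs windward start: 35.02 − 20.5 = +14.52°C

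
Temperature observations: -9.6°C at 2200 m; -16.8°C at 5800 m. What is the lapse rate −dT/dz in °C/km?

2°C/km

Γ = −ΔT/Δz = (-9.6 − (-16.8)) / (5800 − 2200) m
  = 7.2°C / 3.6 km = 2°C/km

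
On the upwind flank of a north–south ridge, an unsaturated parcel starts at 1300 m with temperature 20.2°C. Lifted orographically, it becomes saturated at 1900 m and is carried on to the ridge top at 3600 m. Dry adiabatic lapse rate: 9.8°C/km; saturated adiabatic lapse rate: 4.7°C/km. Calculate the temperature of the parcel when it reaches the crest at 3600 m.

From 1300 m to 1900 m (dry): cools by 9.8 × 0.6 = 5.88°C, giving 14.32°C.
From 1900 m to 3600 m (saturated): cools by 4.7 × 1.7 = 7.99°C, giving 6.33°C.

6.33°C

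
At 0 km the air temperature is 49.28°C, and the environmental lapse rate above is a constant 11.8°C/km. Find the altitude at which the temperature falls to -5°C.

Height above start = (49.28 − (-5)) / 11.8 = 4.6 km
Altitude = 0 m + 4600 m = 4600 m

4.6 km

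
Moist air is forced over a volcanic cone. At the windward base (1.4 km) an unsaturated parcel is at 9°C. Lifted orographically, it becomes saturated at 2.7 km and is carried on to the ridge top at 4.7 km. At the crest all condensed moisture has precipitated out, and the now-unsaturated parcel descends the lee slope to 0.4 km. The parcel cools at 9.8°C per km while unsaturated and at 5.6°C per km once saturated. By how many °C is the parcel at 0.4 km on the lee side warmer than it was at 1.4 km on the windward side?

From 1400 m to 2700 m (dry): cools by 9.8 × 1.3 = 12.74°C, giving -3.74°C.
From 2700 m to 4700 m (saturated): cools by 5.6 × 2 = 11.2°C, giving -14.94°C.
From 4700 m to 400 m (dry descent): warms by 9.8 × 4.3 = 42.14°C, giving 27.2°C.
Net change vs windward start: 27.2 − 9 = +18.2°C

+18.2°C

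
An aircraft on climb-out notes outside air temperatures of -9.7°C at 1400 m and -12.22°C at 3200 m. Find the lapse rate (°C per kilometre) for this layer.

Γ = −ΔT/Δz = (-9.7 − (-12.22)) / (3200 − 1400) m
  = 2.52°C / 1.8 km = 1.4°C/km

1.4°C/km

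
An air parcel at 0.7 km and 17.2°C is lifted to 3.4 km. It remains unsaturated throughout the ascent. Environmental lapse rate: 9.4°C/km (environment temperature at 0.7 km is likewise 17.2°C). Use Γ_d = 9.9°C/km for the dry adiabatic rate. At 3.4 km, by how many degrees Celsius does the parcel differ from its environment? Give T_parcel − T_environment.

Parcel:
  700 → 3400 m (dry, 9.9°C/km): ΔT = -9.9 × 2.7 = -26.73°C → T = -9.53°C
Environment:
  700 → 3400 m (environment, 9.4°C/km): ΔT = -9.4 × 2.7 = -25.38°C → T = -8.18°C
T_parcel − T_env = -9.53 − (-8.18) = -1.35°C

-1.35°C (parcel cooler than environment)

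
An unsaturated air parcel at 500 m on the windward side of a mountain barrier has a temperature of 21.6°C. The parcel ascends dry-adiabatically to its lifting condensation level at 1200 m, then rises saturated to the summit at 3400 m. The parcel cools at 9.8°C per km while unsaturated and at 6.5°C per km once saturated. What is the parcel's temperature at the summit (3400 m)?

0.44°C

500 → 1200 m (dry, 9.8°C/km): ΔT = -9.8 × 0.7 = -6.86°C → T = 14.74°C
1200 → 3400 m (saturated, 6.5°C/km): ΔT = -6.5 × 2.2 = -14.3°C → T = 0.44°C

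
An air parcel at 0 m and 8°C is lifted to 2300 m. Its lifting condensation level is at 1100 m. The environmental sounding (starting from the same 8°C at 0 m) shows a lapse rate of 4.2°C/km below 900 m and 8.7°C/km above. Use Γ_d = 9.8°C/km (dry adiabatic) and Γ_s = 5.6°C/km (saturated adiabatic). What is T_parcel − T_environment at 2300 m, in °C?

-1.54°C (parcel cooler than environment)

Parcel:
  0 → 1100 m (dry, 9.8°C/km): ΔT = -9.8 × 1.1 = -10.78°C → T = -2.78°C
  1100 → 2300 m (saturated, 5.6°C/km): ΔT = -5.6 × 1.2 = -6.72°C → T = -9.5°C
Environment:
  0 → 900 m (environment, lower layer, 4.2°C/km): ΔT = -4.2 × 0.9 = -3.78°C → T = 4.22°C
  900 → 2300 m (environment, upper layer, 8.7°C/km): ΔT = -8.7 × 1.4 = -12.18°C → T = -7.96°C
T_parcel − T_env = -9.5 − (-7.96) = -1.54°C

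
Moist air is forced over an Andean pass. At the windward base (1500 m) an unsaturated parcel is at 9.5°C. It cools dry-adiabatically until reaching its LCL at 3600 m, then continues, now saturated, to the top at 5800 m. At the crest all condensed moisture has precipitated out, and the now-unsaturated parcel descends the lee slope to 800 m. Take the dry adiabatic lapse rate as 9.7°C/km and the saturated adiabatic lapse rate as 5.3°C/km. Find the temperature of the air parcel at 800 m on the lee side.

25.97°C

From 1500 m to 3600 m (dry): cools by 9.7 × 2.1 = 20.37°C, giving -10.87°C.
From 3600 m to 5800 m (saturated): cools by 5.3 × 2.2 = 11.66°C, giving -22.53°C.
From 5800 m to 800 m (dry descent): warms by 9.7 × 5 = 48.5°C, giving 25.97°C.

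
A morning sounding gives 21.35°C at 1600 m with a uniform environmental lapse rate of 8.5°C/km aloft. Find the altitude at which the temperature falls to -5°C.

4700 m

Height above start = (21.35 − (-5)) / 8.5 = 3.1 km
Altitude = 1600 m + 3100 m = 4700 m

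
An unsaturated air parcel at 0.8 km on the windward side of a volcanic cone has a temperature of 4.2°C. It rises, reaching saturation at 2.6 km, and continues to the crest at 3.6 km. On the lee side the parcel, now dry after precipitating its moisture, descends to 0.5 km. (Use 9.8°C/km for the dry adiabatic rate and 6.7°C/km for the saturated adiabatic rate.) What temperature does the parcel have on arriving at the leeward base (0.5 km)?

10.24°C

Dry to 2600 m: -9.8 × 1.8 km = -17.64°C, so T = -13.44°C.
Saturated to 3600 m: -6.7 × 1 km = -6.7°C, so T = -20.14°C.
Dry descent to 500 m: +9.8 × 3.1 km = +30.38°C, so T = 10.24°C.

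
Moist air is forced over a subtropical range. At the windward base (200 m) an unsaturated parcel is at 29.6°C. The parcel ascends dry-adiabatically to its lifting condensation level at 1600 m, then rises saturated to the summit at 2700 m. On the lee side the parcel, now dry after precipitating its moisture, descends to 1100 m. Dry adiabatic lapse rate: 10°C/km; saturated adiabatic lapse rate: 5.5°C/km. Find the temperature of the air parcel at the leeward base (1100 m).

200 → 1600 m (dry, 10°C/km): ΔT = -10 × 1.4 = -14°C → T = 15.6°C
1600 → 2700 m (saturated, 5.5°C/km): ΔT = -5.5 × 1.1 = -6.05°C → T = 9.55°C
2700 → 1100 m (dry descent, 10°C/km): ΔT = +10 × 1.6 = +16°C → T = 25.55°C

25.55°C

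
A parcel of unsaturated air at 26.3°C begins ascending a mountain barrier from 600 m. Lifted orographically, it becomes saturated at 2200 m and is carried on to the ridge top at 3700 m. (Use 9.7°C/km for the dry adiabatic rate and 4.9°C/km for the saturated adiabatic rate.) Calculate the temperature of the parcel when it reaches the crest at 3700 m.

600–2200 m, dry: Δz = 1.6 km ⇒ ΔT = -15.52°C; T = 10.78°C
2200–3700 m, saturated: Δz = 1.5 km ⇒ ΔT = -7.35°C; T = 3.43°C

3.43°C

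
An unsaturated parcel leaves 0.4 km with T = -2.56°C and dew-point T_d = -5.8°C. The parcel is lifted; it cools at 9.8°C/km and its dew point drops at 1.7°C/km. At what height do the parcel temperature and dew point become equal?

0.8 km

T and T_d converge at 9.8 − 1.7 = 8.1°C per km
Height above start = (-2.56 − (-5.8)) / 8.1 = 0.4 km
LCL altitude = 400 m + 400 m = 800 m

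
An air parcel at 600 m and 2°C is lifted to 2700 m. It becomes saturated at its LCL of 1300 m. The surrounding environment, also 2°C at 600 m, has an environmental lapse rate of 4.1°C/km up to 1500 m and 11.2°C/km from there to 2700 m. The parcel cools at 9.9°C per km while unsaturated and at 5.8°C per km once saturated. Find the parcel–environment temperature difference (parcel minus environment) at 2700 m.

+2.08°C (parcel warmer than environment)

Parcel:
  600 → 1300 m (dry, 9.9°C/km): ΔT = -9.9 × 0.7 = -6.93°C → T = -4.93°C
  1300 → 2700 m (saturated, 5.8°C/km): ΔT = -5.8 × 1.4 = -8.12°C → T = -13.05°C
Environment:
  600 → 1500 m (environment, lower layer, 4.1°C/km): ΔT = -4.1 × 0.9 = -3.69°C → T = -1.69°C
  1500 → 2700 m (environment, upper layer, 11.2°C/km): ΔT = -11.2 × 1.2 = -13.44°C → T = -15.13°C
T_parcel − T_env = -13.05 − (-15.13) = +2.08°C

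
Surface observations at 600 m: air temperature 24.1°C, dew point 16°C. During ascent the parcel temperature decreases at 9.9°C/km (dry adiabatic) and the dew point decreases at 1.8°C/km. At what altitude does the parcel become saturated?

1600 m

T and T_d converge at 9.9 − 1.8 = 8.1°C per km
Height above start = (24.1 − 16) / 8.1 = 1 km
LCL altitude = 600 m + 1000 m = 1600 m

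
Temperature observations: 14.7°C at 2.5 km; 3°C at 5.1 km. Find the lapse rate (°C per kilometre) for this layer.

4.5°C/km

Γ = −ΔT/Δz = (14.7 − 3) / (5100 − 2500) m
  = 11.7°C / 2.6 km = 4.5°C/km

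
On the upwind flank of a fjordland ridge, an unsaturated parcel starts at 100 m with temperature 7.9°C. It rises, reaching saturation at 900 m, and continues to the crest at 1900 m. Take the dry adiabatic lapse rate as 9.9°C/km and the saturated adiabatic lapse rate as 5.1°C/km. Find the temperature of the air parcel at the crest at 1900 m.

From 100 m to 900 m (dry): cools by 9.9 × 0.8 = 7.92°C, giving -0.02°C.
From 900 m to 1900 m (saturated): cools by 5.1 × 1 = 5.1°C, giving -5.12°C.

-5.12°C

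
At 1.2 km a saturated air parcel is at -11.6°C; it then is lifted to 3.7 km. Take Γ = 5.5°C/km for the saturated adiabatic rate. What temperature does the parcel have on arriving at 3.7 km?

-25.35°C

1200–3700 m, saturated adiabatic: Δz = 2.5 km ⇒ ΔT = -13.75°C; T = -25.35°C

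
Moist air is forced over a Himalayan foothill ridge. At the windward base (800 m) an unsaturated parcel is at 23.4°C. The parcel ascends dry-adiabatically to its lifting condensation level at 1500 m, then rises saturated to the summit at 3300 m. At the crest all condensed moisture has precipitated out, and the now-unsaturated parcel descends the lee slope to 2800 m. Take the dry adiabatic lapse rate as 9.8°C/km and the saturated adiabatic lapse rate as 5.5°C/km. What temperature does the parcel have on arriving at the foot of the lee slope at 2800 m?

Dry to 1500 m: -9.8 × 0.7 km = -6.86°C, so T = 16.54°C.
Saturated to 3300 m: -5.5 × 1.8 km = -9.9°C, so T = 6.64°C.
Dry descent to 2800 m: +9.8 × 0.5 km = +4.9°C, so T = 11.54°C.

11.54°C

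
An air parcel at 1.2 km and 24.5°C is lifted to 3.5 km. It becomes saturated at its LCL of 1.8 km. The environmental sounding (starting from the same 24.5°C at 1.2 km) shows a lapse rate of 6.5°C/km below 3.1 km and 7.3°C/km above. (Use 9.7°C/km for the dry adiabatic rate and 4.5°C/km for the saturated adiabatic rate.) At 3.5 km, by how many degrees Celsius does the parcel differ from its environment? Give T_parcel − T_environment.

Parcel:
  1200–1800 m, dry: Δz = 0.6 km ⇒ ΔT = -5.82°C; T = 18.68°C
  1800–3500 m, saturated: Δz = 1.7 km ⇒ ΔT = -7.65°C; T = 11.03°C
Environment:
  1200–3100 m, environment, lower layer: Δz = 1.9 km ⇒ ΔT = -12.35°C; T = 12.15°C
  3100–3500 m, environment, upper layer: Δz = 0.4 km ⇒ ΔT = -2.92°C; T = 9.23°C
T_parcel − T_env = 11.03 − 9.23 = +1.8°C

+1.8°C (parcel warmer than environment)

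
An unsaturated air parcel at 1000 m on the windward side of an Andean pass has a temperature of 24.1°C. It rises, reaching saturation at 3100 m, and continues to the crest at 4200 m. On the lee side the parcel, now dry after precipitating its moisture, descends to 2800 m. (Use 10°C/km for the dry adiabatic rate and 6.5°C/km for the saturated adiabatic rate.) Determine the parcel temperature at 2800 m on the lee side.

9.95°C

1000 → 3100 m (dry, 10°C/km): ΔT = -10 × 2.1 = -21°C → T = 3.1°C
3100 → 4200 m (saturated, 6.5°C/km): ΔT = -6.5 × 1.1 = -7.15°C → T = -4.05°C
4200 → 2800 m (dry descent, 10°C/km): ΔT = +10 × 1.4 = +14°C → T = 9.95°C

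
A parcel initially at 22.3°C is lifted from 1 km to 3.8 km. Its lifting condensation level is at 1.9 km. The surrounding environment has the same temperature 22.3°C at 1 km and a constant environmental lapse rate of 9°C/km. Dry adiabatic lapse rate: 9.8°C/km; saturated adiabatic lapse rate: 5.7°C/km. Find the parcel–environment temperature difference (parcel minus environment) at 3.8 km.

Parcel:
  Dry to 1900 m: -9.8 × 0.9 km = -8.82°C, so T = 13.48°C.
  Saturated to 3800 m: -5.7 × 1.9 km = -10.83°C, so T = 2.65°C.
Environment:
  Environment to 3800 m: -9 × 2.8 km = -25.2°C, so T = -2.9°C.
T_parcel − T_env = 2.65 − (-2.9) = +5.55°C

+5.55°C (parcel warmer than environment)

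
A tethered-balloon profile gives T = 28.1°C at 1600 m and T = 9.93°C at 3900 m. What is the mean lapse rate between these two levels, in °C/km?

7.9°C/km

Γ = −ΔT/Δz = (28.1 − 9.93) / (3900 − 1600) m
  = 18.17°C / 2.3 km = 7.9°C/km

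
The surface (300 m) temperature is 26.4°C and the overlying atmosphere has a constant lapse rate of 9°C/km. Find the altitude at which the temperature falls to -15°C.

4900 m

Height above start = (26.4 − (-15)) / 9 = 4.6 km
Altitude = 300 m + 4600 m = 4900 m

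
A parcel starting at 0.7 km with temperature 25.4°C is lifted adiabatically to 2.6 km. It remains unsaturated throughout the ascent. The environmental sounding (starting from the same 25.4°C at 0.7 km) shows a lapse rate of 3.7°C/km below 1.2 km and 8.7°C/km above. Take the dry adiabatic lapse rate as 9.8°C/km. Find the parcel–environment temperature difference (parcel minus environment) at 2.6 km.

-4.59°C (parcel cooler than environment)

Parcel:
  700 → 2600 m (dry, 9.8°C/km): ΔT = -9.8 × 1.9 = -18.62°C → T = 6.78°C
Environment:
  700 → 1200 m (environment, lower layer, 3.7°C/km): ΔT = -3.7 × 0.5 = -1.85°C → T = 23.55°C
  1200 → 2600 m (environment, upper layer, 8.7°C/km): ΔT = -8.7 × 1.4 = -12.18°C → T = 11.37°C
T_parcel − T_env = 6.78 − 11.37 = -4.59°C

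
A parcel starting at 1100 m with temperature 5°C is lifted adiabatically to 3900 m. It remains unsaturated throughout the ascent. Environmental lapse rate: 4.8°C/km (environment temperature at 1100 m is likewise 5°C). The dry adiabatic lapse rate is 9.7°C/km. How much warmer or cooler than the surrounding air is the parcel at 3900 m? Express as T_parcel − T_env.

-13.72°C (parcel cooler than environment)

Parcel:
  1100 → 3900 m (dry, 9.7°C/km): ΔT = -9.7 × 2.8 = -27.16°C → T = -22.16°C
Environment:
  1100 → 3900 m (environment, 4.8°C/km): ΔT = -4.8 × 2.8 = -13.44°C → T = -8.44°C
T_parcel − T_env = -22.16 − (-8.44) = -13.72°C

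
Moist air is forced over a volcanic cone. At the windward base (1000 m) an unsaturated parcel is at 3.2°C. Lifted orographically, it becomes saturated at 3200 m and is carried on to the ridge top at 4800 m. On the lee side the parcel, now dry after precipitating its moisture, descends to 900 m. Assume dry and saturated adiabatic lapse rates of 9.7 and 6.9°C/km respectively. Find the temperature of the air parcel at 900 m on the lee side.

From 1000 m to 3200 m (dry): cools by 9.7 × 2.2 = 21.34°C, giving -18.14°C.
From 3200 m to 4800 m (saturated): cools by 6.9 × 1.6 = 11.04°C, giving -29.18°C.
From 4800 m to 900 m (dry descent): warms by 9.7 × 3.9 = 37.83°C, giving 8.65°C.

8.65°C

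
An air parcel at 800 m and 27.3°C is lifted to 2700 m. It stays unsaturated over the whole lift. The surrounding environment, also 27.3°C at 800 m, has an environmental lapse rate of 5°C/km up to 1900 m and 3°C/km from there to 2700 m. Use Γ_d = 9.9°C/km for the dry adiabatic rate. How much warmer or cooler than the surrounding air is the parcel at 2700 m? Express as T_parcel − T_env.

-10.91°C (parcel cooler than environment)

Parcel:
  800 → 2700 m (dry, 9.9°C/km): ΔT = -9.9 × 1.9 = -18.81°C → T = 8.49°C
Environment:
  800 → 1900 m (environment, lower layer, 5°C/km): ΔT = -5 × 1.1 = -5.5°C → T = 21.8°C
  1900 → 2700 m (environment, upper layer, 3°C/km): ΔT = -3 × 0.8 = -2.4°C → T = 19.4°C
T_parcel − T_env = 8.49 − 19.4 = -10.91°C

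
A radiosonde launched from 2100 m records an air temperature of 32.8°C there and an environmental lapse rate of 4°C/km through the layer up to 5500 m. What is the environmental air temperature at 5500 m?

19.2°C

2100–5500 m, environmental: Δz = 3.4 km ⇒ ΔT = -13.6°C; T = 19.2°C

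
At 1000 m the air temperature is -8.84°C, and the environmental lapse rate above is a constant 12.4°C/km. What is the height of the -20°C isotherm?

Height above start = (-8.84 − (-20)) / 12.4 = 0.9 km
Altitude = 1000 m + 900 m = 1900 m

1900 m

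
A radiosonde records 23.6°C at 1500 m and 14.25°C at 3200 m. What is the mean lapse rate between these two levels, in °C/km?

5.5°C/km

Γ = −ΔT/Δz = (23.6 − 14.25) / (3200 − 1500) m
  = 9.35°C / 1.7 km = 5.5°C/km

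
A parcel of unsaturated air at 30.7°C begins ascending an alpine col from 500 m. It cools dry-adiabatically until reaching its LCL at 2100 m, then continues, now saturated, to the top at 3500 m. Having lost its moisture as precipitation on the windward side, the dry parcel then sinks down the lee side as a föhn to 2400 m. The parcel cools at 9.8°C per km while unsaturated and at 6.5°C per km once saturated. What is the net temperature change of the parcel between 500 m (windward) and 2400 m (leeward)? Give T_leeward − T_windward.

500 → 2100 m (dry, 9.8°C/km): ΔT = -9.8 × 1.6 = -15.68°C → T = 15.02°C
2100 → 3500 m (saturated, 6.5°C/km): ΔT = -6.5 × 1.4 = -9.1°C → T = 5.92°C
3500 → 2400 m (dry descent, 9.8°C/km): ΔT = +9.8 × 1.1 = +10.78°C → T = 16.7°C
Net change vs windward start: 16.7 − 30.7 = -14°C

-14°C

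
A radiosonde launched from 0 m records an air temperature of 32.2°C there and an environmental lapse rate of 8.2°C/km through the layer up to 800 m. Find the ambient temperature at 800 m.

0–800 m, environmental: Δz = 0.8 km ⇒ ΔT = -6.56°C; T = 25.64°C

25.64°C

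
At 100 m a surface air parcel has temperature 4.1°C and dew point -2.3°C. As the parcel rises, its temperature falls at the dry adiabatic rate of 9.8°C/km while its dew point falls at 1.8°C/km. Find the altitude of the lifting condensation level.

T and T_d converge at 9.8 − 1.8 = 8°C per km
Height above start = (4.1 − (-2.3)) / 8 = 0.8 km
LCL altitude = 100 m + 800 m = 900 m

900 m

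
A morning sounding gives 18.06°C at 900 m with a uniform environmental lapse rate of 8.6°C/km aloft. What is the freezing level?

Height above start = (18.06 − 0) / 8.6 = 2.1 km
Altitude = 900 m + 2100 m = 3000 m

3000 m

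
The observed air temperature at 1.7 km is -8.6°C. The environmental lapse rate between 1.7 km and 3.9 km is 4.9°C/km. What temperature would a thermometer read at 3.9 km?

-19.38°C

Environmental to 3900 m: -4.9 × 2.2 km = -10.78°C, so T = -19.38°C.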